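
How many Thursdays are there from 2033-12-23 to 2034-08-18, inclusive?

34

2033-12-23 is a Friday.
From 2033-12-23 to 2034-08-18 is 239 days inclusive.
239 = 7 × 34 + 1, so there are 34 full weeks plus 1 extra day.
Each full week contributes one Thursday: 34 so far.
The 1 extra day is Friday — none qualify.
Total: 34 + 0 = 34.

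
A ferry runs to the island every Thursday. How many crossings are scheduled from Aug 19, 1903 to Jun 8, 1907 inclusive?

199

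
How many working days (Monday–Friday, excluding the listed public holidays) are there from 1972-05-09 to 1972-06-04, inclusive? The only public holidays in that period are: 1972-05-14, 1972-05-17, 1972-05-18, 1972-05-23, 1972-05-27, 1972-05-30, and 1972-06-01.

1972-05-09 is a Tuesday.
The range spans 27 days (inclusive of both endpoints).
27 = 7 × 3 + 6, so there are 3 full weeks plus 6 extra days.
Each full week contributes 5 weekdays (Mon–Fri): 3 × 5 = 15.
The 6 extra days are Tue, Wed, Thu, Fri, Sat, Sun — 4 of them qualify.
Total: 15 + 4 = 19.
Holidays: 1972-05-14 (Sun); 1972-05-17 (Wed); 1972-05-18 (Thu); 1972-05-23 (Tue); 1972-05-27 (Sat); 1972-05-30 (Tue); 1972-06-01 (Thu).
5 of the 7 holidays fall on weekdays; the rest are weekends and were already excluded.
Business days: 19 − 5 = 14.

14 working days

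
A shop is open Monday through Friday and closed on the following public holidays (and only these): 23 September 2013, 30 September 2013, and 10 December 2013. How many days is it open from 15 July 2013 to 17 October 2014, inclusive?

327

15 July 2013 is a Monday.
The range spans 460 days (inclusive of both endpoints).
460 = 7 × 65 + 5, so there are 65 full weeks plus 5 extra days.
Each full week contributes 5 weekdays (Mon–Fri): 65 × 5 = 325.
The 5 extra days are Mon, Tue, Wed, Thu, Fri — 5 of them qualify.
Total: 325 + 5 = 330.
Holidays: 23 September 2013 (Mon); 30 September 2013 (Mon); 10 December 2013 (Tue).
All 3 holidays fall on weekdays, so subtract 3.
Business days: 330 − 3 = 327.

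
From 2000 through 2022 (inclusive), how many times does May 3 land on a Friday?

3

Day of week of May 3 in each year:
2000: Wed, 2001: Thu, 2002: Fri ✓, 2003: Sat, 2004: Mon, 2005: Tue, 2006: Wed, 2007: Thu, 2008: Sat, 2009: Sun, 2010: Mon, 2011: Tue, 2012: Thu, 2013: Fri ✓, 2014: Sat, 2015: Sun, 2016: Tue, 2017: Wed, 2018: Thu, 2019: Fri ✓, 2020: Sun, 2021: Mon, 2022: Tue
Fridays: 2002, 2013, 2019.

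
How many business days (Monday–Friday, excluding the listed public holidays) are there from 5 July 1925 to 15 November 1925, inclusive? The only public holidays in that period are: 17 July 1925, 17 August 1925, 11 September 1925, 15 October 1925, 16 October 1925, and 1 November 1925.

5 July 1925 is a Sunday.
The range spans 134 days (inclusive of both endpoints).
134 = 7 × 19 + 1, so there are 19 full weeks plus 1 extra day.
Each full week contributes 5 weekdays (Mon–Fri): 19 × 5 = 95.
The 1 extra day is Sun — none qualify.
Total: 95 + 0 = 95.
Holidays: 17 July 1925 (Fri); 17 August 1925 (Mon); 11 September 1925 (Fri); 15 October 1925 (Thu); 16 October 1925 (Fri); 1 November 1925 (Sun).
5 of the 6 holidays fall on weekdays; the rest are weekends and were already excluded.
Business days: 95 − 5 = 90.

90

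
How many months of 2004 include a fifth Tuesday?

A month has five Tuesdays exactly when Tuesday falls within its first (length − 28) days.
Jan: 31 days, starts Thu → 5 of Thu, Fri, Sat
Feb: 29 days, starts Sun → 5 of Sun
Mar: 31 days, starts Mon → 5 of Mon, Tue, Wed ✓
Apr: 30 days, starts Thu → 5 of Thu, Fri
May: 31 days, starts Sat → 5 of Sat, Sun, Mon
Jun: 30 days, starts Tue → 5 of Tue, Wed ✓
Jul: 31 days, starts Thu → 5 of Thu, Fri, Sat
Aug: 31 days, starts Sun → 5 of Sun, Mon, Tue ✓
Sep: 30 days, starts Wed → 5 of Wed, Thu
Oct: 31 days, starts Fri → 5 of Fri, Sat, Sun
Nov: 30 days, starts Mon → 5 of Mon, Tue ✓
Dec: 31 days, starts Wed → 5 of Wed, Thu, Fri
Months with five Tuesdays: Mar, Jun, Aug, Nov.

4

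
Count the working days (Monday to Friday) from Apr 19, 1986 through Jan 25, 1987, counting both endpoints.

Apr 19, 1986 is a Saturday.
The range spans 282 days (inclusive of both endpoints).
282 = 7 × 40 + 2, so there are 40 full weeks plus 2 extra days.
Each full week contributes 5 weekdays (Mon–Fri): 40 × 5 = 200.
The 2 extra days are Sat, Sun — none qualify.
Total: 200 + 0 = 200.

200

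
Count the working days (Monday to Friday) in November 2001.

22 weekdays

1 November 2001 is a Thursday.
The range spans 30 days (inclusive of both endpoints).
30 = 7 × 4 + 2, so there are 4 full weeks plus 2 extra days.
Each full week contributes 5 weekdays (Mon–Fri): 4 × 5 = 20.
The 2 extra days are Thursday, Friday — 2 of them qualify.
Total: 20 + 2 = 22.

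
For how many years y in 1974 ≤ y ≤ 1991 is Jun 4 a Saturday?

Day of week of June 4 in each year:
1974: Tue, 1975: Wed, 1976: Fri, 1977: Sat ✓, 1978: Sun, 1979: Mon, 1980: Wed, 1981: Thu, 1982: Fri, 1983: Sat ✓, 1984: Mon, 1985: Tue, 1986: Wed, 1987: Thu, 1988: Sat ✓, 1989: Sun, 1990: Mon, 1991: Tue
Saturdays: 1977, 1983, 1988.

3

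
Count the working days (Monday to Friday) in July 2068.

22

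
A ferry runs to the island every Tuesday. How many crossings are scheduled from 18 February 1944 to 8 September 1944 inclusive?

29

18 February 1944 is a Friday.
That's 204 days from start to end, counting both.
204 = 7 × 29 + 1, so there are 29 full weeks plus 1 extra day.
Each full week contributes one Tuesday: 29 so far.
The 1 extra day is Friday — none qualify.
Total: 29 + 0 = 29.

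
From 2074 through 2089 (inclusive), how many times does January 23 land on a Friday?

2

Day of week of January 23 in each year:
2074: Tue, 2075: Wed, 2076: Thu, 2077: Sat, 2078: Sun, 2079: Mon, 2080: Tue, 2081: Thu, 2082: Fri ✓, 2083: Sat, 2084: Sun, 2085: Tue, 2086: Wed, 2087: Thu, 2088: Fri ✓, 2089: Sun
Fridays: 2082, 2088.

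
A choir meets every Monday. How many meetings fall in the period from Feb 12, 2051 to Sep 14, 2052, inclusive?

Feb 12, 2051 is a Sunday.
The range spans 581 days (inclusive of both endpoints).
581 = 7 × 83, so the span is exactly 83 full weeks.
Each full week contributes one Monday: 83 so far.
Total: 83.

83 Mondays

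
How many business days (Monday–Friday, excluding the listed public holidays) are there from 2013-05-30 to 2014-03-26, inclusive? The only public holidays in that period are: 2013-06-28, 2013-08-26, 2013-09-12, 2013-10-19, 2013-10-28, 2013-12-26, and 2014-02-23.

2013-05-30 is a Thursday.
That's 301 days from start to end, counting both.
301 = 7 × 43, so the span is exactly 43 full weeks.
Each full week contributes 5 weekdays (Mon–Fri): 43 × 5 = 215.
Holidays: 2013-06-28 (Fri); 2013-08-26 (Mon); 2013-09-12 (Thu); 2013-10-19 (Sat); 2013-10-28 (Mon); 2013-12-26 (Thu); 2014-02-23 (Sun).
5 of the 7 holidays fall on weekdays; the rest are weekends and were already excluded.
Business days: 215 − 5 = 210.

210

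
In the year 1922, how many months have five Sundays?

A month has five Sundays exactly when Sunday falls within its first (length − 28) days.
Jan: 31 days, starts Sun → 5 of Sun, Mon, Tue ✓
Feb: 28 days, starts Wed → 5 of (none)
Mar: 31 days, starts Wed → 5 of Wed, Thu, Fri
Apr: 30 days, starts Sat → 5 of Sat, Sun ✓
May: 31 days, starts Mon → 5 of Mon, Tue, Wed
Jun: 30 days, starts Thu → 5 of Thu, Fri
Jul: 31 days, starts Sat → 5 of Sat, Sun, Mon ✓
Aug: 31 days, starts Tue → 5 of Tue, Wed, Thu
Sep: 30 days, starts Fri → 5 of Fri, Sat
Oct: 31 days, starts Sun → 5 of Sun, Mon, Tue ✓
Nov: 30 days, starts Wed → 5 of Wed, Thu
Dec: 31 days, starts Fri → 5 of Fri, Sat, Sun ✓
Months with five Sundays: Jan, Apr, Jul, Oct, Dec.

5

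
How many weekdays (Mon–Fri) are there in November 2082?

21

November 1, 2082 is a Sunday.
The range spans 30 days (inclusive of both endpoints).
30 = 7 × 4 + 2, so there are 4 full weeks plus 2 extra days.
Each full week contributes 5 weekdays (Mon–Fri): 4 × 5 = 20.
The 2 extra days are Sun, Mon — 1 of them qualifies.
Total: 20 + 1 = 21.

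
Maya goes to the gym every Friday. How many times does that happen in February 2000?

4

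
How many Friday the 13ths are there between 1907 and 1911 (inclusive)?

8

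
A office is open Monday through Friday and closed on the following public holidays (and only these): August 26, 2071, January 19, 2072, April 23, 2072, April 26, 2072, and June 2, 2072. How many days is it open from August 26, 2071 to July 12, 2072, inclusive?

August 26, 2071 is a Wednesday.
The range spans 322 days (inclusive of both endpoints).
322 = 7 × 46, so the span is exactly 46 full weeks.
Each full week contributes 5 weekdays (Mon–Fri): 46 × 5 = 230.
Total: 230.
Holidays: August 26, 2071 (Wed); January 19, 2072 (Tue); April 23, 2072 (Sat); April 26, 2072 (Tue); June 2, 2072 (Thu).
4 of the 5 holidays fall on weekdays; the rest are weekends and were already excluded.
Business days: 230 − 4 = 226.

226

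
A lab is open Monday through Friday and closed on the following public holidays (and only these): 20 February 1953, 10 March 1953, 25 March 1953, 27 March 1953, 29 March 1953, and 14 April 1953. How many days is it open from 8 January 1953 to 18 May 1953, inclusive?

88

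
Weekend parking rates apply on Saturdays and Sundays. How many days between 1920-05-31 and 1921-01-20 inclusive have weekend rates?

66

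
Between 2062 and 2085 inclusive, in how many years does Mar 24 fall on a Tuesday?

4

Day of week of March 24 in each year:
2062: Fri, 2063: Sat, 2064: Mon, 2065: Tue ✓, 2066: Wed, 2067: Thu, 2068: Sat, 2069: Sun, 2070: Mon, 2071: Tue ✓, 2072: Thu, 2073: Fri, 2074: Sat, 2075: Sun, 2076: Tue ✓, 2077: Wed, 2078: Thu, 2079: Fri, 2080: Sun, 2081: Mon, 2082: Tue ✓, 2083: Wed, 2084: Fri, 2085: Sat
Tuesdays: 2065, 2071, 2076, 2082.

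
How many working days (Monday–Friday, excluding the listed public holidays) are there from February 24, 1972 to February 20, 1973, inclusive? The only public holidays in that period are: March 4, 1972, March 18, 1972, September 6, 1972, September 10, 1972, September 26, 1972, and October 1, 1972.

257 working days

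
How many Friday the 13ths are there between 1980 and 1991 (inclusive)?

22

Friday-the-13ths by year:
1980: Jun
1981: Feb, Mar, Nov
1982: Aug
1983: May
1984: Jan, Apr, Jul
1985: Sep, Dec
1986: Jun
1987: Feb, Mar, Nov
1988: May
1989: Jan, Oct
1990: Apr, Jul
1991: Sep, Dec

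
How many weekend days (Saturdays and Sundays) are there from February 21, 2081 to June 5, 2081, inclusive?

30

February 21, 2081 is a Friday.
From February 21, 2081 to June 5, 2081 is 105 days inclusive.
105 = 7 × 15, so the span is exactly 15 full weeks.
Each full week contributes 2 weekend days (Sat, Sun): 15 × 2 = 30.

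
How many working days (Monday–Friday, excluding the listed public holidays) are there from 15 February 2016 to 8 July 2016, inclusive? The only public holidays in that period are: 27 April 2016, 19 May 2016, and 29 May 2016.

15 February 2016 is a Monday.
The range spans 145 days (inclusive of both endpoints).
145 = 7 × 20 + 5, so there are 20 full weeks plus 5 extra days.
Each full week contributes 5 weekdays (Mon–Fri): 20 × 5 = 100.
The 5 extra days are Monday, Tuesday, Wednesday, Thursday, Friday — 5 of them qualify.
Total: 100 + 5 = 105.
Holidays: 27 April 2016 (Wed); 19 May 2016 (Thu); 29 May 2016 (Sun).
2 of the 3 holidays fall on weekdays; the rest are weekends and were already excluded.
Business days: 105 − 2 = 103.

103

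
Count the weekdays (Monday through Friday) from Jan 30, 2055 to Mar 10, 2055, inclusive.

28

Jan 30, 2055 is a Saturday.
That's 40 days from start to end, counting both.
40 = 7 × 5 + 5, so there are 5 full weeks plus 5 extra days.
Each full week contributes 5 weekdays (Mon–Fri): 5 × 5 = 25.
The 5 extra days are Sat, Sun, Mon, Tue, Wed — 3 of them qualify.
Total: 25 + 3 = 28.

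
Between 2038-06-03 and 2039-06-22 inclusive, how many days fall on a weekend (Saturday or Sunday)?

110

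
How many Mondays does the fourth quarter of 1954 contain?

13

October 1, 1954 is a Friday.
The range spans 92 days (inclusive of both endpoints).
92 = 7 × 13 + 1, so there are 13 full weeks plus 1 extra day.
Each full week contributes one Monday: 13 so far.
The 1 extra day is Friday — none qualify.
Total: 13 + 0 = 13.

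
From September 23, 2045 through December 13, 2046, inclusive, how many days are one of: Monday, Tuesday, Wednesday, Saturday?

256

September 23, 2045 is a Saturday.
From September 23, 2045 to December 13, 2046 is 447 days inclusive.
447 = 7 × 63 + 6, so there are 63 full weeks plus 6 extra days.
Each full week contributes 4 days from the set (Mon, Tue, Wed, Sat): 63 × 4 = 252.
The 6 extra days are Sat, Sun, Mon, Tue, Wed, Thu — 4 of them qualify.
Total: 252 + 4 = 256.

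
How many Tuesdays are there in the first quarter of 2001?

13

Jan 1, 2001 is a Monday.
From Jan 1, 2001 to Mar 31, 2001 is 90 days inclusive.
90 = 7 × 12 + 6, so there are 12 full weeks plus 6 extra days.
Each full week contributes one Tuesday: 12 so far.
The 6 extra days are Monday, Tuesday, Wednesday, Thursday, Friday, Saturday — 1 of them qualifies.
Total: 12 + 1 = 13.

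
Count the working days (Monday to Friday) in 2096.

261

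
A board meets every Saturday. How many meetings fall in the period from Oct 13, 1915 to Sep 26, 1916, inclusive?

Oct 13, 1915 is a Wednesday.
The range spans 350 days (inclusive of both endpoints).
350 = 7 × 50, so the span is exactly 50 full weeks.
Each full week contributes one Saturday: 50 so far.

50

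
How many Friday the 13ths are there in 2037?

3

The 13th falls on a Friday when the month's 13th has weekday Fri.
Jan 13 is Tue; Feb 13 is Fri ✓; Mar 13 is Fri ✓; Apr 13 is Mon; May 13 is Wed; Jun 13 is Sat; Jul 13 is Mon; Aug 13 is Thu; Sep 13 is Sun; Oct 13 is Tue; Nov 13 is Fri ✓; Dec 13 is Sun.
Friday the 13ths: Feb, Mar, Nov.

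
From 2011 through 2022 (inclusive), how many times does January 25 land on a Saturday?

Day of week of January 25 in each year:
2011: Tue, 2012: Wed, 2013: Fri, 2014: Sat ✓, 2015: Sun, 2016: Mon, 2017: Wed, 2018: Thu, 2019: Fri, 2020: Sat ✓, 2021: Mon, 2022: Tue
Saturdays: 2014, 2020.

2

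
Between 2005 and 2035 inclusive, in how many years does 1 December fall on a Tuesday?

Day of week of December 1 in each year:
2005: Thu, 2006: Fri, 2007: Sat, 2008: Mon, 2009: Tue ✓, 2010: Wed, 2011: Thu, 2012: Sat, 2013: Sun, 2014: Mon, 2015: Tue ✓, 2016: Thu, 2017: Fri, 2018: Sat, 2019: Sun, 2020: Tue ✓, 2021: Wed, 2022: Thu, 2023: Fri, 2024: Sun, 2025: Mon, 2026: Tue ✓, 2027: Wed, 2028: Fri, 2029: Sat, 2030: Sun, 2031: Mon, 2032: Wed, 2033: Thu, 2034: Fri, 2035: Sat
Tuesdays: 2009, 2015, 2020, 2026.

4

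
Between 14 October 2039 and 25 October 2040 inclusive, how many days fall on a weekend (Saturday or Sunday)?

108

14 October 2039 is a Friday.
That's 378 days from start to end, counting both.
378 = 7 × 54, so the span is exactly 54 full weeks.
Each full week contributes 2 weekend days (Sat, Sun): 54 × 2 = 108.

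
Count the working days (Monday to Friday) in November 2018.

1 November 2018 is a Thursday.
From 1 November 2018 to 30 November 2018 is 30 days inclusive.
30 = 7 × 4 + 2, so there are 4 full weeks plus 2 extra days.
Each full week contributes 5 weekdays (Mon–Fri): 4 × 5 = 20.
The 2 extra days are Thu, Fri — 2 of them qualify.
Total: 20 + 2 = 22.

22 weekdays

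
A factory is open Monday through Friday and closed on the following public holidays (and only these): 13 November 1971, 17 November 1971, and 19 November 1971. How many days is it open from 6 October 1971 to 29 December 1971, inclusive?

6 October 1971 is a Wednesday.
From 6 October 1971 to 29 December 1971 is 85 days inclusive.
85 = 7 × 12 + 1, so there are 12 full weeks plus 1 extra day.
Each full week contributes 5 weekdays (Mon–Fri): 12 × 5 = 60.
The 1 extra day is Wed — 1 of them qualifies.
Total: 60 + 1 = 61.
Holidays: 13 November 1971 (Sat); 17 November 1971 (Wed); 19 November 1971 (Fri).
2 of the 3 holidays fall on weekdays; the rest are weekends and were already excluded.
Business days: 61 − 2 = 59.

59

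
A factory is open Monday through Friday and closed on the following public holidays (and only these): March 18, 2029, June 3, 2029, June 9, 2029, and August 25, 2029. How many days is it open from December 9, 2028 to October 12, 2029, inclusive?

December 9, 2028 is a Saturday.
That's 308 days from start to end, counting both.
308 = 7 × 44, so the span is exactly 44 full weeks.
Each full week contributes 5 weekdays (Mon–Fri): 44 × 5 = 220.
Total: 220.
Holidays: March 18, 2029 (Sun); June 3, 2029 (Sun); June 9, 2029 (Sat); August 25, 2029 (Sat).
None of the 4 holidays fall on a weekday, so nothing to subtract.
Business days: 220 − 0 = 220.

220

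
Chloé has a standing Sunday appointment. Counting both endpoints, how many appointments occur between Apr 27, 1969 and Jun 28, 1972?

166 Sundays

Apr 27, 1969 is a Sunday.
The range spans 1159 days (inclusive of both endpoints).
1159 = 7 × 165 + 4, so there are 165 full weeks plus 4 extra days.
Each full week contributes one Sunday: 165 so far.
The 4 extra days are Sun, Mon, Tue, Wed — 1 of them qualifies.
Total: 165 + 1 = 166.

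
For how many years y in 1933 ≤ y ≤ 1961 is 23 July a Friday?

4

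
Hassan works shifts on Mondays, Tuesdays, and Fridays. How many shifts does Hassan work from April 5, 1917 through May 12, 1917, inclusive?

16

April 5, 1917 is a Thursday.
That's 38 days from start to end, counting both.
38 = 7 × 5 + 3, so there are 5 full weeks plus 3 extra days.
Each full week contributes 3 days from the set (Mon, Tue, Fri): 5 × 3 = 15.
The 3 extra days are Thu, Fri, Sat — 1 of them qualifies.
Total: 15 + 1 = 16.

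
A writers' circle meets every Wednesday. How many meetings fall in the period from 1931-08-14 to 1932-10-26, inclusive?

1931-08-14 is a Friday.
From 1931-08-14 to 1932-10-26 is 440 days inclusive.
440 = 7 × 62 + 6, so there are 62 full weeks plus 6 extra days.
Each full week contributes one Wednesday: 62 so far.
The 6 extra days are Friday, Saturday, Sunday, Monday, Tuesday, Wednesday — 1 of them qualifies.
Total: 62 + 1 = 63.

63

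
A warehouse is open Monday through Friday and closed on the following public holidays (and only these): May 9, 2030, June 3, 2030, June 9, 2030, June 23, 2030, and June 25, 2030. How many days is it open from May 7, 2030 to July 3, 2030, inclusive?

39

May 7, 2030 is a Tuesday.
That's 58 days from start to end, counting both.
58 = 7 × 8 + 2, so there are 8 full weeks plus 2 extra days.
Each full week contributes 5 weekdays (Mon–Fri): 8 × 5 = 40.
The 2 extra days are Tue, Wed — 2 of them qualify.
Total: 40 + 2 = 42.
Holidays: May 9, 2030 (Thu); June 3, 2030 (Mon); June 9, 2030 (Sun); June 23, 2030 (Sun); June 25, 2030 (Tue).
3 of the 5 holidays fall on weekdays; the rest are weekends and were already excluded.
Business days: 42 − 3 = 39.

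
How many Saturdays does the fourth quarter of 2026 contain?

2026-10-01 is a Thursday.
From 2026-10-01 to 2026-12-31 is 92 days inclusive.
92 = 7 × 13 + 1, so there are 13 full weeks plus 1 extra day.
Each full week contributes one Saturday: 13 so far.
The 1 extra day is Thu — none qualify.
Total: 13 + 0 = 13.

13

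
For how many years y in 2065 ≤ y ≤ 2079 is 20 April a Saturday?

Day of week of April 20 in each year:
2065: Mon, 2066: Tue, 2067: Wed, 2068: Fri, 2069: Sat ✓, 2070: Sun, 2071: Mon, 2072: Wed, 2073: Thu, 2074: Fri, 2075: Sat ✓, 2076: Mon, 2077: Tue, 2078: Wed, 2079: Thu
Saturdays: 2069, 2075.

2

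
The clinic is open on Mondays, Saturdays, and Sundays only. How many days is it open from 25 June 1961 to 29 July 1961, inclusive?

25 June 1961 is a Sunday.
From 25 June 1961 to 29 July 1961 is 35 days inclusive.
35 = 7 × 5, so the span is exactly 5 full weeks.
Each full week contributes 3 days from the set (Mon, Sat, Sun): 5 × 3 = 15.
Total: 15.

15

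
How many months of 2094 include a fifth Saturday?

4

A month has five Saturdays exactly when Saturday falls within its first (length − 28) days.
Jan: 31 days, starts Fri → 5 of Fri, Sat, Sun ✓
Feb: 28 days, starts Mon → 5 of (none)
Mar: 31 days, starts Mon → 5 of Mon, Tue, Wed
Apr: 30 days, starts Thu → 5 of Thu, Fri
May: 31 days, starts Sat → 5 of Sat, Sun, Mon ✓
Jun: 30 days, starts Tue → 5 of Tue, Wed
Jul: 31 days, starts Thu → 5 of Thu, Fri, Sat ✓
Aug: 31 days, starts Sun → 5 of Sun, Mon, Tue
Sep: 30 days, starts Wed → 5 of Wed, Thu
Oct: 31 days, starts Fri → 5 of Fri, Sat, Sun ✓
Nov: 30 days, starts Mon → 5 of Mon, Tue
Dec: 31 days, starts Wed → 5 of Wed, Thu, Fri
Months with five Saturdays: Jan, May, Jul, Oct.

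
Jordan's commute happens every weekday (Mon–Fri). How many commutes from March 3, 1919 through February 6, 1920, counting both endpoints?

245

March 3, 1919 is a Monday.
The range spans 341 days (inclusive of both endpoints).
341 = 7 × 48 + 5, so there are 48 full weeks plus 5 extra days.
Each full week contributes 5 weekdays (Mon–Fri): 48 × 5 = 240.
The 5 extra days are Mon, Tue, Wed, Thu, Fri — 5 of them qualify.
Total: 240 + 5 = 245.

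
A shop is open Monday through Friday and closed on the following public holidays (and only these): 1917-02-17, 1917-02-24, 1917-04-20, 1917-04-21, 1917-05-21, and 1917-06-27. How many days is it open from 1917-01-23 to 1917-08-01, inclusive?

134

1917-01-23 is a Tuesday.
The range spans 191 days (inclusive of both endpoints).
191 = 7 × 27 + 2, so there are 27 full weeks plus 2 extra days.
Each full week contributes 5 weekdays (Mon–Fri): 27 × 5 = 135.
The 2 extra days are Tue, Wed — 2 of them qualify.
Total: 135 + 2 = 137.
Holidays: 1917-02-17 (Sat); 1917-02-24 (Sat); 1917-04-20 (Fri); 1917-04-21 (Sat); 1917-05-21 (Mon); 1917-06-27 (Wed).
3 of the 6 holidays fall on weekdays; the rest are weekends and were already excluded.
Business days: 137 − 3 = 134.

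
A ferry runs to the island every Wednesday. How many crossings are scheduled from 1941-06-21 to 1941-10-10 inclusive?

16

1941-06-21 is a Saturday.
That's 112 days from start to end, counting both.
112 = 7 × 16, so the span is exactly 16 full weeks.
Each full week contributes one Wednesday: 16 so far.
Total: 16.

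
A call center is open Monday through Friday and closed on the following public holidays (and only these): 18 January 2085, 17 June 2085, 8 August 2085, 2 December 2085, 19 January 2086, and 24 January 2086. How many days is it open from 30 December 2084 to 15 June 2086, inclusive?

377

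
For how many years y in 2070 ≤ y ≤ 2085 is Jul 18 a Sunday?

Day of week of July 18 in each year:
2070: Fri, 2071: Sat, 2072: Mon, 2073: Tue, 2074: Wed, 2075: Thu, 2076: Sat, 2077: Sun ✓, 2078: Mon, 2079: Tue, 2080: Thu, 2081: Fri, 2082: Sat, 2083: Sun ✓, 2084: Tue, 2085: Wed
Sundays: 2077, 2083.

2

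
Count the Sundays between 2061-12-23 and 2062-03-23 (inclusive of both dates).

2061-12-23 is a Friday.
The range spans 91 days (inclusive of both endpoints).
91 = 7 × 13, so the span is exactly 13 full weeks.
Each full week contributes one Sunday: 13 so far.
Total: 13.

13 Sundays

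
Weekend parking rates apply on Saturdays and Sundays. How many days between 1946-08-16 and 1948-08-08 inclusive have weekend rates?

208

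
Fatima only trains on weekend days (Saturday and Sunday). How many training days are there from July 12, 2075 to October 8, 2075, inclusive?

July 12, 2075 is a Friday.
That's 89 days from start to end, counting both.
89 = 7 × 12 + 5, so there are 12 full weeks plus 5 extra days.
Each full week contributes 2 weekend days (Sat, Sun): 12 × 2 = 24.
The 5 extra days are Fri, Sat, Sun, Mon, Tue — 2 of them qualify.
Total: 24 + 2 = 26.

26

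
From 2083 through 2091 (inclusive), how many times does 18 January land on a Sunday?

1

Day of week of January 18 in each year:
2083: Mon, 2084: Tue, 2085: Thu, 2086: Fri, 2087: Sat, 2088: Sun ✓, 2089: Tue, 2090: Wed, 2091: Thu
Sundays: 2088.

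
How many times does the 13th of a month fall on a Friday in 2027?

The 13th falls on a Friday when the month's 13th has weekday Fri.
Jan 13 is Wed; Feb 13 is Sat; Mar 13 is Sat; Apr 13 is Tue; May 13 is Thu; Jun 13 is Sun; Jul 13 is Tue; Aug 13 is Fri ✓; Sep 13 is Mon; Oct 13 is Wed; Nov 13 is Sat; Dec 13 is Mon.
Friday the 13ths: Aug.

1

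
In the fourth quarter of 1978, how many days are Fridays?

1978-10-01 is a Sunday.
That's 92 days from start to end, counting both.
92 = 7 × 13 + 1, so there are 13 full weeks plus 1 extra day.
Each full week contributes one Friday: 13 so far.
The 1 extra day is Sunday — none qualify.
Total: 13 + 0 = 13.

13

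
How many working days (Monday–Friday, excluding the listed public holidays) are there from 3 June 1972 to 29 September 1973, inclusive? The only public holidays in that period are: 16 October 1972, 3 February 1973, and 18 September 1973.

343

3 June 1972 is a Saturday.
The range spans 484 days (inclusive of both endpoints).
484 = 7 × 69 + 1, so there are 69 full weeks plus 1 extra day.
Each full week contributes 5 weekdays (Mon–Fri): 69 × 5 = 345.
The 1 extra day is Sat — none qualify.
Total: 345 + 0 = 345.
Holidays: 16 October 1972 (Mon); 3 February 1973 (Sat); 18 September 1973 (Tue).
2 of the 3 holidays fall on weekdays; the rest are weekends and were already excluded.
Business days: 345 − 2 = 343.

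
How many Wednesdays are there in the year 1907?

January 1, 1907 is a Tuesday.
That's 365 days from start to end, counting both.
365 = 7 × 52 + 1, so there are 52 full weeks plus 1 extra day.
Each full week contributes one Wednesday: 52 so far.
The 1 extra day is Tuesday — none qualify.
Total: 52 + 0 = 52.

52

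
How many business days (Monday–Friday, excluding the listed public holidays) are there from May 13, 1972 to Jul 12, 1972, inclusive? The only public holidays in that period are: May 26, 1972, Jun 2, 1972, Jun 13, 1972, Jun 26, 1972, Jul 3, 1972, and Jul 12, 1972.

37 business days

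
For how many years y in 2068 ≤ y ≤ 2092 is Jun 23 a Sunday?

4

Day of week of June 23 in each year:
2068: Sat, 2069: Sun ✓, 2070: Mon, 2071: Tue, 2072: Thu, 2073: Fri, 2074: Sat, 2075: Sun ✓, 2076: Tue, 2077: Wed, 2078: Thu, 2079: Fri, 2080: Sun ✓, 2081: Mon, 2082: Tue, 2083: Wed, 2084: Fri, 2085: Sat, 2086: Sun ✓, 2087: Mon, 2088: Wed, 2089: Thu, 2090: Fri, 2091: Sat, 2092: Mon
Sundays: 2069, 2075, 2080, 2086.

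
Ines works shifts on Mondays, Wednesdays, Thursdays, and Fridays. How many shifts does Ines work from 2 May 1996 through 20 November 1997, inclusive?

2 May 1996 is a Thursday.
That's 568 days from start to end, counting both.
568 = 7 × 81 + 1, so there are 81 full weeks plus 1 extra day.
Each full week contributes 4 days from the set (Mon, Wed, Thu, Fri): 81 × 4 = 324.
The 1 extra day is Thursday — 1 of them qualifies.
Total: 324 + 1 = 325.

325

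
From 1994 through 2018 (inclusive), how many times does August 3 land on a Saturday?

Day of week of August 3 in each year:
1994: Wed, 1995: Thu, 1996: Sat ✓, 1997: Sun, 1998: Mon, 1999: Tue, 2000: Thu, 2001: Fri, 2002: Sat ✓, 2003: Sun, 2004: Tue, 2005: Wed, 2006: Thu, 2007: Fri, 2008: Sun, 2009: Mon, 2010: Tue, 2011: Wed, 2012: Fri, 2013: Sat ✓, 2014: Sun, 2015: Mon, 2016: Wed, 2017: Thu, 2018: Fri
Saturdays: 1996, 2002, 2013.

3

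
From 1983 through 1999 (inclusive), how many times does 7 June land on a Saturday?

Day of week of June 7 in each year:
1983: Tue, 1984: Thu, 1985: Fri, 1986: Sat ✓, 1987: Sun, 1988: Tue, 1989: Wed, 1990: Thu, 1991: Fri, 1992: Sun, 1993: Mon, 1994: Tue, 1995: Wed, 1996: Fri, 1997: Sat ✓, 1998: Sun, 1999: Mon
Saturdays: 1986, 1997.

2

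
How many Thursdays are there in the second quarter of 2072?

April 1, 2072 is a Friday.
That's 91 days from start to end, counting both.
91 = 7 × 13, so the span is exactly 13 full weeks.
Each full week contributes one Thursday: 13 so far.
Total: 13.

13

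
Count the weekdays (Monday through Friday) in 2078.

260 weekdays

January 1, 2078 is a Saturday.
The range spans 365 days (inclusive of both endpoints).
365 = 7 × 52 + 1, so there are 52 full weeks plus 1 extra day.
Each full week contributes 5 weekdays (Mon–Fri): 52 × 5 = 260.
The 1 extra day is Saturday — none qualify.
Total: 260 + 0 = 260.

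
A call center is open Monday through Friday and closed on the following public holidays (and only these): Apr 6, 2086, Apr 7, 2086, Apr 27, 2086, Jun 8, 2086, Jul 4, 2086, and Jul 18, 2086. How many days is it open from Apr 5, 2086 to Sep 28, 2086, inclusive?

124 business days

Apr 5, 2086 is a Friday.
From Apr 5, 2086 to Sep 28, 2086 is 177 days inclusive.
177 = 7 × 25 + 2, so there are 25 full weeks plus 2 extra days.
Each full week contributes 5 weekdays (Mon–Fri): 25 × 5 = 125.
The 2 extra days are Friday, Saturday — 1 of them qualifies.
Total: 125 + 1 = 126.
Holidays: Apr 6, 2086 (Sat); Apr 7, 2086 (Sun); Apr 27, 2086 (Sat); Jun 8, 2086 (Sat); Jul 4, 2086 (Thu); Jul 18, 2086 (Thu).
2 of the 6 holidays fall on weekdays; the rest are weekends and were already excluded.
Business days: 126 − 2 = 124.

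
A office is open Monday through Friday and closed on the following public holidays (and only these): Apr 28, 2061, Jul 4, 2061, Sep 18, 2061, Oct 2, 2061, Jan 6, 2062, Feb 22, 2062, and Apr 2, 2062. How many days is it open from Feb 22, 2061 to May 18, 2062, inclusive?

Feb 22, 2061 is a Tuesday.
The range spans 451 days (inclusive of both endpoints).
451 = 7 × 64 + 3, so there are 64 full weeks plus 3 extra days.
Each full week contributes 5 weekdays (Mon–Fri): 64 × 5 = 320.
The 3 extra days are Tue, Wed, Thu — 3 of them qualify.
Total: 320 + 3 = 323.
Holidays: Apr 28, 2061 (Thu); Jul 4, 2061 (Mon); Sep 18, 2061 (Sun); Oct 2, 2061 (Sun); Jan 6, 2062 (Fri); Feb 22, 2062 (Wed); Apr 2, 2062 (Sun).
4 of the 7 holidays fall on weekdays; the rest are weekends and were already excluded.
Business days: 323 − 4 = 319.

319 business days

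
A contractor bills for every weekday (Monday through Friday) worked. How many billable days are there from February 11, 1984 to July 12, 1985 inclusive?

February 11, 1984 is a Saturday.
The range spans 518 days (inclusive of both endpoints).
518 = 7 × 74, so the span is exactly 74 full weeks.
Each full week contributes 5 weekdays (Mon–Fri): 74 × 5 = 370.
Total: 370.

370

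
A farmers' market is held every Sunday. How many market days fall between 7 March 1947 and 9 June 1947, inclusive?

14 Sundays

7 March 1947 is a Friday.
That's 95 days from start to end, counting both.
95 = 7 × 13 + 4, so there are 13 full weeks plus 4 extra days.
Each full week contributes one Sunday: 13 so far.
The 4 extra days are Friday, Saturday, Sunday, Monday — 1 of them qualifies.
Total: 13 + 1 = 14.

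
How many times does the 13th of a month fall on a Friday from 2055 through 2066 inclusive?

Friday-the-13ths by year:
2055: Aug
2056: Oct
2057: Apr, Jul
2058: Sep, Dec
2059: Jun
2060: Feb, Aug
2061: May
2062: Jan, Oct
2063: Apr, Jul
2064: Jun
2065: Feb, Mar, Nov
2066: Aug

19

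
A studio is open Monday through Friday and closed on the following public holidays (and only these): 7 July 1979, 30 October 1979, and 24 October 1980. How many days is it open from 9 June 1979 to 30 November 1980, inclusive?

9 June 1979 is a Saturday.
That's 541 days from start to end, counting both.
541 = 7 × 77 + 2, so there are 77 full weeks plus 2 extra days.
Each full week contributes 5 weekdays (Mon–Fri): 77 × 5 = 385.
The 2 extra days are Sat, Sun — none qualify.
Total: 385 + 0 = 385.
Holidays: 7 July 1979 (Sat); 30 October 1979 (Tue); 24 October 1980 (Fri).
2 of the 3 holidays fall on weekdays; the rest are weekends and were already excluded.
Business days: 385 − 2 = 383.

383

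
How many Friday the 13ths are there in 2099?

3

The 13th falls on a Friday when the month's 13th has weekday Fri.
Jan 13 is Tue; Feb 13 is Fri ✓; Mar 13 is Fri ✓; Apr 13 is Mon; May 13 is Wed; Jun 13 is Sat; Jul 13 is Mon; Aug 13 is Thu; Sep 13 is Sun; Oct 13 is Tue; Nov 13 is Fri ✓; Dec 13 is Sun.
Friday the 13ths: Feb, Mar, Nov.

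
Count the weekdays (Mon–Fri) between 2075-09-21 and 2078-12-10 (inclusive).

2075-09-21 is a Saturday.
From 2075-09-21 to 2078-12-10 is 1177 days inclusive.
1177 = 7 × 168 + 1, so there are 168 full weeks plus 1 extra day.
Each full week contributes 5 weekdays (Mon–Fri): 168 × 5 = 840.
The 1 extra day is Sat — none qualify.
Total: 840 + 0 = 840.

840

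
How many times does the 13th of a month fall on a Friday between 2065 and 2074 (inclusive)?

Friday-the-13ths by year:
2065: Feb, Mar, Nov
2066: Aug
2067: May
2068: Jan, Apr, Jul
2069: Sep, Dec
2070: Jun
2071: Feb, Mar, Nov
2072: May
2073: Jan, Oct
2074: Apr, Jul

19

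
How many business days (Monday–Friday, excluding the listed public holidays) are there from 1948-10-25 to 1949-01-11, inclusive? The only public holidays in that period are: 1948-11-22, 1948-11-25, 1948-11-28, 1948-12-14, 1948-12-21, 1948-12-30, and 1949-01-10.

1948-10-25 is a Monday.
The range spans 79 days (inclusive of both endpoints).
79 = 7 × 11 + 2, so there are 11 full weeks plus 2 extra days.
Each full week contributes 5 weekdays (Mon–Fri): 11 × 5 = 55.
The 2 extra days are Monday, Tuesday — 2 of them qualify.
Total: 55 + 2 = 57.
Holidays: 1948-11-22 (Mon); 1948-11-25 (Thu); 1948-11-28 (Sun); 1948-12-14 (Tue); 1948-12-21 (Tue); 1948-12-30 (Thu); 1949-01-10 (Mon).
6 of the 7 holidays fall on weekdays; the rest are weekends and were already excluded.
Business days: 57 − 6 = 51.

51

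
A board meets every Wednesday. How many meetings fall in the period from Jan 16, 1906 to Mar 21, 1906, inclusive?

Jan 16, 1906 is a Tuesday.
That's 65 days from start to end, counting both.
65 = 7 × 9 + 2, so there are 9 full weeks plus 2 extra days.
Each full week contributes one Wednesday: 9 so far.
The 2 extra days are Tue, Wed — 1 of them qualifies.
Total: 9 + 1 = 10.

10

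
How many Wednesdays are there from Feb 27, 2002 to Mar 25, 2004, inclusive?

Feb 27, 2002 is a Wednesday.
The range spans 758 days (inclusive of both endpoints).
758 = 7 × 108 + 2, so there are 108 full weeks plus 2 extra days.
Each full week contributes one Wednesday: 108 so far.
The 2 extra days are Wed, Thu — 1 of them qualifies.
Total: 108 + 1 = 109.

109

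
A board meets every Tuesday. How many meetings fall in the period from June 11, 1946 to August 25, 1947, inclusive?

June 11, 1946 is a Tuesday.
That's 441 days from start to end, counting both.
441 = 7 × 63, so the span is exactly 63 full weeks.
Each full week contributes one Tuesday: 63 so far.

63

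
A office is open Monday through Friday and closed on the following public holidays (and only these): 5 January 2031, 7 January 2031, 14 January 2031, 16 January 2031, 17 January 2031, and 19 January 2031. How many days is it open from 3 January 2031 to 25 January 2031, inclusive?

12 business days

3 January 2031 is a Friday.
The range spans 23 days (inclusive of both endpoints).
23 = 7 × 3 + 2, so there are 3 full weeks plus 2 extra days.
Each full week contributes 5 weekdays (Mon–Fri): 3 × 5 = 15.
The 2 extra days are Fri, Sat — 1 of them qualifies.
Total: 15 + 1 = 16.
Holidays: 5 January 2031 (Sun); 7 January 2031 (Tue); 14 January 2031 (Tue); 16 January 2031 (Thu); 17 January 2031 (Fri); 19 January 2031 (Sun).
4 of the 6 holidays fall on weekdays; the rest are weekends and were already excluded.
Business days: 16 − 4 = 12.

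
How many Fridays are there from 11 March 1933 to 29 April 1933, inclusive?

7

11 March 1933 is a Saturday.
That's 50 days from start to end, counting both.
50 = 7 × 7 + 1, so there are 7 full weeks plus 1 extra day.
Each full week contributes one Friday: 7 so far.
The 1 extra day is Sat — none qualify.
Total: 7 + 0 = 7.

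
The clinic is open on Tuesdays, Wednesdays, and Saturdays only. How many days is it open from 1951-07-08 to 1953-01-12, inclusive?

1951-07-08 is a Sunday.
That's 555 days from start to end, counting both.
555 = 7 × 79 + 2, so there are 79 full weeks plus 2 extra days.
Each full week contributes 3 days from the set (Tue, Wed, Sat): 79 × 3 = 237.
The 2 extra days are Sun, Mon — none qualify.
Total: 237 + 0 = 237.

237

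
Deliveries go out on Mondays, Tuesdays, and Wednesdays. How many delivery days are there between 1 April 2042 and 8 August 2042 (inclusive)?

1 April 2042 is a Tuesday.
From 1 April 2042 to 8 August 2042 is 130 days inclusive.
130 = 7 × 18 + 4, so there are 18 full weeks plus 4 extra days.
Each full week contributes 3 days from the set (Mon, Tue, Wed): 18 × 3 = 54.
The 4 extra days are Tue, Wed, Thu, Fri — 2 of them qualify.
Total: 54 + 2 = 56.

56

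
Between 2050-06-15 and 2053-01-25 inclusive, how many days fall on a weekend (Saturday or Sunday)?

273

2050-06-15 is a Wednesday.
From 2050-06-15 to 2053-01-25 is 956 days inclusive.
956 = 7 × 136 + 4, so there are 136 full weeks plus 4 extra days.
Each full week contributes 2 weekend days (Sat, Sun): 136 × 2 = 272.
The 4 extra days are Wednesday, Thursday, Friday, Saturday — 1 of them qualifies.
Total: 272 + 1 = 273.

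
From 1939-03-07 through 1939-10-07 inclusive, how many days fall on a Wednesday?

31

1939-03-07 is a Tuesday.
From 1939-03-07 to 1939-10-07 is 215 days inclusive.
215 = 7 × 30 + 5, so there are 30 full weeks plus 5 extra days.
Each full week contributes one Wednesday: 30 so far.
The 5 extra days are Tuesday, Wednesday, Thursday, Friday, Saturday — 1 of them qualifies.
Total: 30 + 1 = 31.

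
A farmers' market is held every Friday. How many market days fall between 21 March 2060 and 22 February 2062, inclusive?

100

21 March 2060 is a Sunday.
That's 704 days from start to end, counting both.
704 = 7 × 100 + 4, so there are 100 full weeks plus 4 extra days.
Each full week contributes one Friday: 100 so far.
The 4 extra days are Sunday, Monday, Tuesday, Wednesday — none qualify.
Total: 100 + 0 = 100.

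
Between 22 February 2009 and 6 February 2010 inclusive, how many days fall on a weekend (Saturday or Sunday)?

22 February 2009 is a Sunday.
That's 350 days from start to end, counting both.
350 = 7 × 50, so the span is exactly 50 full weeks.
Each full week contributes 2 weekend days (Sat, Sun): 50 × 2 = 100.

100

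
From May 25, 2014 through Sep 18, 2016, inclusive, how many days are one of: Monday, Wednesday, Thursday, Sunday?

485

May 25, 2014 is a Sunday.
The range spans 848 days (inclusive of both endpoints).
848 = 7 × 121 + 1, so there are 121 full weeks plus 1 extra day.
Each full week contributes 4 days from the set (Mon, Wed, Thu, Sun): 121 × 4 = 484.
The 1 extra day is Sun — 1 of them qualifies.
Total: 484 + 1 = 485.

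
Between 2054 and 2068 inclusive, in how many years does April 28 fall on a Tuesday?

2

Day of week of April 28 in each year:
2054: Tue ✓, 2055: Wed, 2056: Fri, 2057: Sat, 2058: Sun, 2059: Mon, 2060: Wed, 2061: Thu, 2062: Fri, 2063: Sat, 2064: Mon, 2065: Tue ✓, 2066: Wed, 2067: Thu, 2068: Sat
Tuesdays: 2054, 2065.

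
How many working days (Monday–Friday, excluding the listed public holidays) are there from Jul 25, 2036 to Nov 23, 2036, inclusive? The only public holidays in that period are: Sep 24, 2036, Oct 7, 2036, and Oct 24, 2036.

83 working days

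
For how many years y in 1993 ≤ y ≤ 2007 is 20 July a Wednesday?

2

Day of week of July 20 in each year:
1993: Tue, 1994: Wed ✓, 1995: Thu, 1996: Sat, 1997: Sun, 1998: Mon, 1999: Tue, 2000: Thu, 2001: Fri, 2002: Sat, 2003: Sun, 2004: Tue, 2005: Wed ✓, 2006: Thu, 2007: Fri
Wednesdays: 1994, 2005.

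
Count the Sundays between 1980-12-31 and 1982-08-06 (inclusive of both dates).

83 Sundays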